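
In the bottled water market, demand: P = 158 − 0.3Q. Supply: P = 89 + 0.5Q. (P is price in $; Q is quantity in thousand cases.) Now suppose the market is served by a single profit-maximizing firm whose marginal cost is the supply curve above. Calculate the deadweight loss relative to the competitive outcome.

Competitive equilibrium: 158 − 0.3Q = 89 + 0.5Q → Q* = 86.25, P* = 132.125.
Marginal revenue: MR = 158 − 0.6Q. Set MR = MC: 158 − 0.6Q = 89 + 0.5Q → Q_m = 62.7273.
Price P_m = 158 − 0.3·62.7273 = 139.1818; MC(Q_m) = 89 + 0.5·62.7273 = 120.3637.
Competitive Q* = 86.25, so ΔQ = 23.5227; wedge = 139.1818 − 120.3637 = 18.8181.
The triangle = ½ × 23.5227 × 18.8181 = $221.33 thousand.

$221.33 thousand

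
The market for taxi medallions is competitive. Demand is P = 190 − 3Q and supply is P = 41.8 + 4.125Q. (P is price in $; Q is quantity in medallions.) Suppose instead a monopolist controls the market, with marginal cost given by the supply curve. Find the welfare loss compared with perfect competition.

$135.31

Competitive equilibrium: 190 − 3Q = 41.8 + 4.125Q → Q* = 20.8, P* = 127.6.
Marginal revenue: MR = 190 − 6Q. Set MR = MC: 190 − 6Q = 41.8 + 4.125Q → Q_m = 14.637.
Price P_m = 190 − 3·14.637 = 146.089; MC(Q_m) = 41.8 + 4.125·14.637 = 102.1776.
Competitive Q* = 20.8, so ΔQ = 6.163; wedge = 146.089 − 102.1776 = 43.9114.
DWL = ½ × 6.163 × 43.9114 = $135.31.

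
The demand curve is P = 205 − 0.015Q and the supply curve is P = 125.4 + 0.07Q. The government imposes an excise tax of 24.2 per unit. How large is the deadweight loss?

Competitive equilibrium: 205 − 0.015Q = 125.4 + 0.07Q → Q* = 936.4706, P* = 190.9529.
With the tax, the buyer price exceeds the seller price by 24.2: (205 − 0.015Q) − (125.4 + 0.07Q) = 24.2 → Q' = 651.7647.
ΔQ = 936.4706 − 651.7647 = 284.7059; the wedge equals the tax, 24.2.
Welfare loss = ½ × 284.7059 × 24.2 = 3444.94.

3444.94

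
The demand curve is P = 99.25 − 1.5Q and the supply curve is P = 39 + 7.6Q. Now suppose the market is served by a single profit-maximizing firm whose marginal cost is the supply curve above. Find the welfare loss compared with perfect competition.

3.99

Competitive equilibrium: 99.25 − 1.5Q = 39 + 7.6Q → Q* = 6.6209, P* = 89.3187.
Marginal revenue: MR = 99.25 − 3Q. Set MR = MC: 99.25 − 3Q = 39 + 7.6Q → Q_m = 5.684.
Price P_m = 99.25 − 1.5·5.684 = 90.724; MC(Q_m) = 39 + 7.6·5.684 = 82.1984.
Competitive Q* = 6.6209, so ΔQ = 0.9369; wedge = 90.724 − 82.1984 = 8.5256.
Deadweight loss = ½ × 0.9369 × 8.5256 = 3.99.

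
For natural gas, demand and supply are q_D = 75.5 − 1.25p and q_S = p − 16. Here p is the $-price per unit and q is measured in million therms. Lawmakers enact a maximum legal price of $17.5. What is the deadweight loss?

In inverse form: demand p = 60.4 − 0.8q, supply p = 16 + q.
Competitive equilibrium: 60.4 − 0.8q = 16 + q → q* = 24.66667, p* = 40.66667.
At the ceiling p = 17.5, quantity supplied = (17.5 − 16)/1 = 1.5.
Willingness to pay at q' = 1.5: 60.4 − 0.8·1.5 = 59.2.
Δq = 24.66667 − 1.5 = 23.16667; wedge = 59.2 − 17.5 = 41.7.
Deadweight loss = ½ × 23.16667 × 41.7 = $483.025 million.

$483.025 million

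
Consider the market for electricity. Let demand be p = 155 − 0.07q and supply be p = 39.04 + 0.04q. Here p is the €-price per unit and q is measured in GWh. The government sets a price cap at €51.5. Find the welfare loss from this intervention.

Competitive equilibrium: 155 − 0.07q = 39.04 + 0.04q → q* = 1054.18182, p* = 81.20727.
At the ceiling p = 51.5, quantity supplied = (51.5 − 39.04)/0.04 = 311.5.
Willingness to pay at q' = 311.5: 155 − 0.07·311.5 = 133.195.
Δq = 1054.18182 − 311.5 = 742.68182; wedge = 133.195 − 51.5 = 81.695.
Deadweight loss = ½ × 742.68182 × 81.695 = €30336.70.

€30336.70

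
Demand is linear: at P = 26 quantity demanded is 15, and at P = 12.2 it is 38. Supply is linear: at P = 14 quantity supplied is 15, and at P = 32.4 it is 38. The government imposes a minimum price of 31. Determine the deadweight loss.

Demand slope = (12.2 − 26)/(38 − 15) = −0.6, so P = 35 − 0.6Q.
Supply slope = (32.4 − 14)/(38 − 15) = 0.8, so P = 2 + 0.8Q.
Competitive equilibrium: 35 − 0.6Q = 2 + 0.8Q → Q* = 23.5714, P* = 20.8571.
At the floor P = 31, quantity demanded = (35 − 31)/0.6 = 6.6667.
Sellers' marginal cost at Q' = 6.6667: 2 + 0.8·6.6667 = 7.3334.
ΔQ = 23.5714 − 6.6667 = 16.9047; wedge = 31 − 7.3334 = 23.6666.
The triangle = ½ × 16.9047 × 23.6666 = 200.04.

200.04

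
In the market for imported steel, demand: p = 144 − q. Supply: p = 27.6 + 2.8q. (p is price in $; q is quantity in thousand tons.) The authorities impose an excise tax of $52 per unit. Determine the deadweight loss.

Competitive equilibrium: 144 − q = 27.6 + 2.8q → q* = 30.6316, p* = 113.3684.
With the tax, the buyer price exceeds the seller price by 52: (144 − q) − (27.6 + 2.8q) = 52 → q' = 16.9474.
Δq = 30.6316 − 16.9474 = 13.6842; the wedge equals the tax, 52.
Deadweight loss = ½ × 13.6842 × 52 = $355.79 thousand.

$355.79 thousand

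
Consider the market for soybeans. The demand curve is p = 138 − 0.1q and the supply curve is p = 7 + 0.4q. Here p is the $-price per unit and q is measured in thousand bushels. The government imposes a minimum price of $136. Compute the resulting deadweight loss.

Competitive equilibrium: 138 − 0.1q = 7 + 0.4q → q* = 262, p* = 111.8.
At the floor p = 136, quantity demanded = (138 − 136)/0.1 = 20.
Sellers' marginal cost at q' = 20: 7 + 0.4·20 = 15.
Δq = 262 − 20 = 242; wedge = 136 − 15 = 121.
Deadweight loss = ½ × 242 × 121 = $14641 thousand.

$14641 thousand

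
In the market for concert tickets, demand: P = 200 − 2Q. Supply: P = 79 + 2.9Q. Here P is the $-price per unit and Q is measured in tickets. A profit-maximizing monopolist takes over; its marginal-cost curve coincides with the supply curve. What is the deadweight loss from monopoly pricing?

$125.52

Competitive equilibrium: 200 − 2Q = 79 + 2.9Q → Q* = 24.6939, P* = 150.6122.
Marginal revenue: MR = 200 − 4Q. Set MR = MC: 200 − 4Q = 79 + 2.9Q → Q_m = 17.5362.
Price P_m = 200 − 2·17.5362 = 164.9276; MC(Q_m) = 79 + 2.9·17.5362 = 129.855.
Competitive Q* = 24.6939, so ΔQ = 7.1577; wedge = 164.9276 − 129.855 = 35.0726.
The triangle = ½ × 7.1577 × 35.0726 = $125.52.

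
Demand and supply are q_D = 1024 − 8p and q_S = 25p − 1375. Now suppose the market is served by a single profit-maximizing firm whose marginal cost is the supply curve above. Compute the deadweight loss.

In inverse form: demand p = 128 − 0.125q, supply p = 55 + 0.04q.
Competitive equilibrium: 128 − 0.125q = 55 + 0.04q → q* = 442.4242, p* = 72.697.
Marginal revenue: MR = 128 − 0.25q. Set MR = MC: 128 − 0.25q = 55 + 0.04q → q_m = 251.7241.
Price p_m = 128 − 0.125·251.7241 = 96.5345; MC(q_m) = 55 + 0.04·251.7241 = 65.069.
Competitive q* = 442.4242, so Δq = 190.7001; wedge = 96.5345 − 65.069 = 31.4655.
Deadweight loss = ½ × 190.7001 × 31.4655 = 3000.24.

3000.24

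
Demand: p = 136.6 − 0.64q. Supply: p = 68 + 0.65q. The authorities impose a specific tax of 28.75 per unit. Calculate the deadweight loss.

Competitive equilibrium: 136.6 − 0.64q = 68 + 0.65q → q* = 53.1783, p* = 102.5659.
With the tax, the buyer price exceeds the seller price by 28.75: (136.6 − 0.64q) − (68 + 0.65q) = 28.75 → q' = 30.8915.
Δq = 53.1783 − 30.8915 = 22.2868; the wedge equals the tax, 28.75.
Welfare loss = ½ × 22.2868 × 28.75 = 320.37.

320.37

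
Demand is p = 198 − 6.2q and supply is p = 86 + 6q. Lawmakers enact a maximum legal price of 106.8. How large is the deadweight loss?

Competitive equilibrium: 198 − 6.2q = 86 + 6q → q* = 9.1803, p* = 141.082.
At the ceiling p = 106.8, quantity supplied = (106.8 − 86)/6 = 3.4667.
Willingness to pay at q' = 3.4667: 198 − 6.2·3.4667 = 176.5065.
Δq = 9.1803 − 3.4667 = 5.7136; wedge = 176.5065 − 106.8 = 69.7065.
The triangle = ½ × 5.7136 × 69.7065 = 199.14.

199.14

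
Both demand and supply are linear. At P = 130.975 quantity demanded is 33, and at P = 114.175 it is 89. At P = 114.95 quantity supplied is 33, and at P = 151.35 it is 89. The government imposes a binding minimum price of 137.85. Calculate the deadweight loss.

751.86

Demand slope = (114.175 − 130.975)/(89 − 33) = −0.3, so P = 140.875 − 0.3Q.
Supply slope = (151.35 − 114.95)/(89 − 33) = 0.65, so P = 93.5 + 0.65Q.
Competitive equilibrium: 140.875 − 0.3Q = 93.5 + 0.65Q → Q* = 49.8684, P* = 125.9145.
At the floor P = 137.85, quantity demanded = (140.875 − 137.85)/0.3 = 10.0833.
Sellers' marginal cost at Q' = 10.0833: 93.5 + 0.65·10.0833 = 100.0541.
ΔQ = 49.8684 − 10.0833 = 39.7851; wedge = 137.85 − 100.0541 = 37.7959.
The triangle = ½ × 39.7851 × 37.7959 = 751.86.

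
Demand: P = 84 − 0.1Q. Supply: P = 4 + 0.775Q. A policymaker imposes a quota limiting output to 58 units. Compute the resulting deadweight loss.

Competitive equilibrium: 84 − 0.1Q = 4 + 0.775Q → Q* = 91.4286, P* = 74.8571.
At Q = 58: demand price = 84 − 0.1·58 = 78.2; supply price = 4 + 0.775·58 = 48.95.
ΔQ = 91.4286 − 58 = 33.4286; wedge = 78.2 − 48.95 = 29.25.
The triangle = ½ × 33.4286 × 29.25 = 488.89.

488.89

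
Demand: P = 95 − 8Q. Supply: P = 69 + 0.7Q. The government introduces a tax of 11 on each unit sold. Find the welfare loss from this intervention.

Competitive equilibrium: 95 − 8Q = 69 + 0.7Q → Q* = 2.9885, P* = 71.092.
With the tax, the buyer price exceeds the seller price by 11: (95 − 8Q) − (69 + 0.7Q) = 11 → Q' = 1.7241.
ΔQ = 2.9885 − 1.7241 = 1.2644; the wedge equals the tax, 11.
The triangle = ½ × 1.2644 × 11 = 6.95.

6.95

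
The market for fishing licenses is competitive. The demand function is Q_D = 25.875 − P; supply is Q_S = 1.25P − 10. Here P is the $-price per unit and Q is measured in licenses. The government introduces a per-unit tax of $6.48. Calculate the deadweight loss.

$11.664

In inverse form: demand P = 25.875 − Q, supply P = 8 + 0.8Q.
Competitive equilibrium: 25.875 − Q = 8 + 0.8Q → Q* = 9.9306, P* = 15.9444.
With the tax, the buyer price exceeds the seller price by 6.48: (25.875 − Q) − (8 + 0.8Q) = 6.48 → Q' = 6.3306.
ΔQ = 9.9306 − 6.3306 = 3.6; the wedge equals the tax, 6.48.
Welfare loss = ½ × 3.6 × 6.48 = $11.664.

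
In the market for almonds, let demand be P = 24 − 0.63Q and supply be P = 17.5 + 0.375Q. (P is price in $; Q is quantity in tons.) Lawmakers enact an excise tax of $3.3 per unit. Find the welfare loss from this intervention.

$5.42

Competitive equilibrium: 24 − 0.63Q = 17.5 + 0.375Q → Q* = 6.4677, P* = 19.9254.
With the tax, the buyer price exceeds the seller price by 3.3: (24 − 0.63Q) − (17.5 + 0.375Q) = 3.3 → Q' = 3.1841.
ΔQ = 6.4677 − 3.1841 = 3.2836; the wedge equals the tax, 3.3.
Welfare loss = ½ × 3.2836 × 3.3 = $5.42.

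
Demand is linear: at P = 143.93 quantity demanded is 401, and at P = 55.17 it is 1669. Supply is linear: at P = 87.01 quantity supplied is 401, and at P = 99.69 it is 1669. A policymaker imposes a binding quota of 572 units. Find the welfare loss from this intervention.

11685.61

Demand slope = (55.17 − 143.93)/(1669 − 401) = −0.07, so P = 172 − 0.07Q.
Supply slope = (99.69 − 87.01)/(1669 − 401) = 0.01, so P = 83 + 0.01Q.
Competitive equilibrium: 172 − 0.07Q = 83 + 0.01Q → Q* = 1112.5, P* = 94.125.
At Q = 572: demand price = 172 − 0.07·572 = 131.96; supply price = 83 + 0.01·572 = 88.72.
ΔQ = 1112.5 − 572 = 540.5; wedge = 131.96 − 88.72 = 43.24.
The triangle = ½ × 540.5 × 43.24 = 11685.61.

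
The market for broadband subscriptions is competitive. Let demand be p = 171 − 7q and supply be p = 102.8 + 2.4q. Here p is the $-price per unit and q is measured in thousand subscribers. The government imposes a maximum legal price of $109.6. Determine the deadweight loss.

Competitive equilibrium: 171 − 7q = 102.8 + 2.4q → q* = 7.2553, p* = 120.2128.
At the ceiling p = 109.6, quantity supplied = (109.6 − 102.8)/2.4 = 2.8333.
Willingness to pay at q' = 2.8333: 171 − 7·2.8333 = 151.1669.
Δq = 7.2553 − 2.8333 = 4.422; wedge = 151.1669 − 109.6 = 41.5669.
DWL = ½ × 4.422 × 41.5669 = $91.90 thousand.

$91.90 thousand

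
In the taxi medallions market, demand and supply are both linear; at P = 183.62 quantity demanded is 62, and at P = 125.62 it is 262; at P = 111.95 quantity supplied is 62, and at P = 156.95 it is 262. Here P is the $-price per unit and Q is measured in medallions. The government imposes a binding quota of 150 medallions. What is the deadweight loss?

$674.10

Demand slope = (125.62 − 183.62)/(262 − 62) = −0.29, so P = 201.6 − 0.29Q.
Supply slope = (156.95 − 111.95)/(262 − 62) = 0.225, so P = 98 + 0.225Q.
Competitive equilibrium: 201.6 − 0.29Q = 98 + 0.225Q → Q* = 201.165, P* = 143.2621.
At Q = 150: demand price = 201.6 − 0.29·150 = 158.1; supply price = 98 + 0.225·150 = 131.75.
ΔQ = 201.165 − 150 = 51.165; wedge = 158.1 − 131.75 = 26.35.
DWL = ½ × 51.165 × 26.35 = $674.10.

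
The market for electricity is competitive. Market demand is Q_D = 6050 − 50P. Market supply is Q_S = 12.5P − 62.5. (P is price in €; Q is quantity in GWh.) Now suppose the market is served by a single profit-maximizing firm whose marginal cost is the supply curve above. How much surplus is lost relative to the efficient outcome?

In inverse form: demand P = 121 − 0.02Q, supply P = 5 + 0.08Q.
Competitive equilibrium: 121 − 0.02Q = 5 + 0.08Q → Q* = 1160, P* = 97.8.
Marginal revenue: MR = 121 − 0.04Q. Set MR = MC: 121 − 0.04Q = 5 + 0.08Q → Q_m = 966.66667.
Price P_m = 121 − 0.02·966.66667 = 101.66667; MC(Q_m) = 5 + 0.08·966.66667 = 82.33333.
Competitive Q* = 1160, so ΔQ = 193.33333; wedge = 101.66667 − 82.33333 = 19.33334.
Welfare loss = ½ × 193.33333 × 19.33334 = €1868.89.

€1868.89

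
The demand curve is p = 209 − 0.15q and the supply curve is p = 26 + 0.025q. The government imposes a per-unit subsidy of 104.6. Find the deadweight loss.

Competitive equilibrium: 209 − 0.15q = 26 + 0.025q → q* = 1045.7143, p* = 52.1429.
The subsidy lowers effective supply by 104.6: p = 0.025q − 78.6.
New quantity: 209 − 0.15q = 0.025q − 78.6 → q' = 1643.4286.
Overproduction Δq = 1643.4286 − 1045.7143 = 597.7143; wedge = subsidy = 104.6.
Deadweight loss = ½ × 597.7143 × 104.6 = 31260.46.

31260.46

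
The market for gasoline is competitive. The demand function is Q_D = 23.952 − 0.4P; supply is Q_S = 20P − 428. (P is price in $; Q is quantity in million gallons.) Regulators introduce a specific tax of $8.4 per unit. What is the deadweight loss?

In inverse form: demand P = 59.88 − 2.5Q, supply P = 21.4 + 0.05Q.
Competitive equilibrium: 59.88 − 2.5Q = 21.4 + 0.05Q → Q* = 15.0902, P* = 22.1545.
With the tax, the buyer price exceeds the seller price by 8.4: (59.88 − 2.5Q) − (21.4 + 0.05Q) = 8.4 → Q' = 11.7961.
ΔQ = 15.0902 − 11.7961 = 3.2941; the wedge equals the tax, 8.4.
DWL = ½ × 3.2941 × 8.4 = $13.84 million.

$13.84 million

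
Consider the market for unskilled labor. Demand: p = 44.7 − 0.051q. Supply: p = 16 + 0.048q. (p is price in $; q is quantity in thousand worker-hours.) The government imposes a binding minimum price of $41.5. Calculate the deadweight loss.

Competitive equilibrium: 44.7 − 0.051q = 16 + 0.048q → q* = 289.89899, p* = 29.91515.
At the floor p = 41.5, quantity demanded = (44.7 − 41.5)/0.051 = 62.7451.
Sellers' marginal cost at q' = 62.7451: 16 + 0.048·62.7451 = 19.01176.
Δq = 289.89899 − 62.7451 = 227.15389; wedge = 41.5 − 19.01176 = 22.48824.
Deadweight loss = ½ × 227.15389 × 22.48824 = $2554.15 thousand.

$2554.15 thousand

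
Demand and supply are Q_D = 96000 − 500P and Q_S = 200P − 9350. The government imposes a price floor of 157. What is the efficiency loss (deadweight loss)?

In inverse form: demand P = 192 − 0.002Q, supply P = 46.75 + 0.005Q.
Competitive equilibrium: 192 − 0.002Q = 46.75 + 0.005Q → Q* = 20750, P* = 150.5.
At the floor P = 157, quantity demanded = (192 − 157)/0.002 = 17500.
Sellers' marginal cost at Q' = 17500: 46.75 + 0.005·17500 = 134.25.
ΔQ = 20750 − 17500 = 3250; wedge = 157 − 134.25 = 22.75.
Welfare loss = ½ × 3250 × 22.75 = 36968.75.

36968.75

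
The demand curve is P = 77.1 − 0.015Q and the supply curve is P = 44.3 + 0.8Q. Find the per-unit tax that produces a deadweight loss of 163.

16.3

Competitive equilibrium: 77.1 − 0.015Q = 44.3 + 0.8Q → Q* = 40.2454, P* = 76.4963.
A tax t gives ΔQ = t/0.815 and wedge t, so DWL = t²/1.63.
t²/1.63 = 163 → t² = 265.69 → t = 16.3.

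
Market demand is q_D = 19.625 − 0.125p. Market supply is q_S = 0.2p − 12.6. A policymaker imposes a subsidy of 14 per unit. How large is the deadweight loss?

In inverse form: demand p = 157 − 8q, supply p = 63 + 5q.
Competitive equilibrium: 157 − 8q = 63 + 5q → q* = 7.2308, p* = 99.1538.
The subsidy lowers effective supply by 14: p = 49 + 5q.
New quantity: 157 − 8q = 49 + 5q → q' = 8.3077.
Overproduction Δq = 8.3077 − 7.2308 = 1.0769; wedge = subsidy = 14.
The triangle = ½ × 1.0769 × 14 = 7.54.

7.54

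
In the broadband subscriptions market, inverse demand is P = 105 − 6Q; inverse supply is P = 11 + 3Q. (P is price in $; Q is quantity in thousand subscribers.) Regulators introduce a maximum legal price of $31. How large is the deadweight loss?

Competitive equilibrium: 105 − 6Q = 11 + 3Q → Q* = 10.4444, P* = 42.3333.
At the ceiling P = 31, quantity supplied = (31 − 11)/3 = 6.6667.
Willingness to pay at Q' = 6.6667: 105 − 6·6.6667 = 64.9998.
ΔQ = 10.4444 − 6.6667 = 3.7777; wedge = 64.9998 − 31 = 33.9998.
Welfare loss = ½ × 3.7777 × 33.9998 = $64.22 thousand.

$64.22 thousand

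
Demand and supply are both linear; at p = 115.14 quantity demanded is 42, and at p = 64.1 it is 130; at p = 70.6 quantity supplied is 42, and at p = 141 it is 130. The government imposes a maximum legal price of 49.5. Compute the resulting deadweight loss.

2373.51

Demand slope = (64.1 − 115.14)/(130 − 42) = −0.58, so p = 139.5 − 0.58q.
Supply slope = (141 − 70.6)/(130 − 42) = 0.8, so p = 37 + 0.8q.
Competitive equilibrium: 139.5 − 0.58q = 37 + 0.8q → q* = 74.2754, p* = 96.4203.
At the ceiling p = 49.5, quantity supplied = (49.5 − 37)/0.8 = 15.625.
Willingness to pay at q' = 15.625: 139.5 − 0.58·15.625 = 130.4375.
Δq = 74.2754 − 15.625 = 58.6504; wedge = 130.4375 − 49.5 = 80.9375.
Welfare loss = ½ × 58.6504 × 80.9375 = 2373.51.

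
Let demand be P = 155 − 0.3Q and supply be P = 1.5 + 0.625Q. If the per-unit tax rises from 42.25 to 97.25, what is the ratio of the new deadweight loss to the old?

Competitive equilibrium: 155 − 0.3Q = 1.5 + 0.625Q → Q* = 165.9459, P* = 105.2162.
For a per-unit tax t: ΔQ = t/0.925, so DWL = ½·t·(t/0.925) = t²/1.85.
At t = 42.25: DWL = 964.899. At t = 97.25: DWL = 5112.196.
Ratio = (97.25/42.25)² = 5.298.

5.298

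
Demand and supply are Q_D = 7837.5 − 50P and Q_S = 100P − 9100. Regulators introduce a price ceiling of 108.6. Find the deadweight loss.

2795.04

In inverse form: demand P = 156.75 − 0.02Q, supply P = 91 + 0.01Q.
Competitive equilibrium: 156.75 − 0.02Q = 91 + 0.01Q → Q* = 2191.6667, P* = 112.9167.
At the ceiling P = 108.6, quantity supplied = (108.6 − 91)/0.01 = 1760.
Willingness to pay at Q' = 1760: 156.75 − 0.02·1760 = 121.55.
ΔQ = 2191.6667 − 1760 = 431.6667; wedge = 121.55 − 108.6 = 12.95.
Welfare loss = ½ × 431.6667 × 12.95 = 2795.04.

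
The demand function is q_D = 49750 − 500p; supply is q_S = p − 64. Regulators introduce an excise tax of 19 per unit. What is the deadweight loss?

180.14

In inverse form: demand p = 99.5 − 0.002q, supply p = 64 + q.
Competitive equilibrium: 99.5 − 0.002q = 64 + q → q* = 35.4291, p* = 99.4291.
With the tax, the buyer price exceeds the seller price by 19: (99.5 − 0.002q) − (64 + q) = 19 → q' = 16.4671.
Δq = 35.4291 − 16.4671 = 18.962; the wedge equals the tax, 19.
Deadweight loss = ½ × 18.962 × 19 = 180.14.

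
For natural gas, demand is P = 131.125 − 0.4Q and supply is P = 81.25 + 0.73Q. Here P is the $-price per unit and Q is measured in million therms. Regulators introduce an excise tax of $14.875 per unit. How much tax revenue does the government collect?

Competitive equilibrium: 131.125 − 0.4Q = 81.25 + 0.73Q → Q* = 44.1372, P* = 113.4701.
With the tax, the buyer price exceeds the seller price by 14.875: (131.125 − 0.4Q) − (81.25 + 0.73Q) = 14.875 → Q' = 30.9735.
Tax revenue = 14.875 × 30.9735 = $460.73 million.

$460.73 million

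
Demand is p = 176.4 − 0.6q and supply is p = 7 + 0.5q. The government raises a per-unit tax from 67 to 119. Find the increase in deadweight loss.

Competitive equilibrium: 176.4 − 0.6q = 7 + 0.5q → q* = 154, p* = 84.
For a per-unit tax t: Δq = t/1.1, so DWL = ½·t·(t/1.1) = t²/2.2.
At t = 67: DWL = 2040.455. At t = 119: DWL = 6436.818.
Increase = 6436.818 − 2040.455 = 4396.36.

4396.36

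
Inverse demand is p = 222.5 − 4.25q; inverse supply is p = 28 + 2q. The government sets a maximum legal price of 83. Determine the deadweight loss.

40.95

Competitive equilibrium: 222.5 − 4.25q = 28 + 2q → q* = 31.12, p* = 90.24.
At the ceiling p = 83, quantity supplied = (83 − 28)/2 = 27.5.
Willingness to pay at q' = 27.5: 222.5 − 4.25·27.5 = 105.625.
Δq = 31.12 − 27.5 = 3.62; wedge = 105.625 − 83 = 22.625.
The triangle = ½ × 3.62 × 22.625 = 40.95.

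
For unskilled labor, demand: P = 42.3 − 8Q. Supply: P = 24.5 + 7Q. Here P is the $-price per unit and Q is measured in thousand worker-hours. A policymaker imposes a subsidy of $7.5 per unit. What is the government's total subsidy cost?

$12.65 thousand

Competitive equilibrium: 42.3 − 8Q = 24.5 + 7Q → Q* = 1.1867, P* = 32.8067.
The subsidy lowers effective supply by 7.5: P = 17 + 7Q.
New quantity: 42.3 − 8Q = 17 + 7Q → Q' = 1.6867.
Total subsidy cost = 7.5 × 1.6867 = $12.65 thousand.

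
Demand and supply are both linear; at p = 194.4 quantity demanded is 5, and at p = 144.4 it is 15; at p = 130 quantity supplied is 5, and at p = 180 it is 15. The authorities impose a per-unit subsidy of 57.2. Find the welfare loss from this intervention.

Demand slope = (144.4 − 194.4)/(15 − 5) = −5, so p = 219.4 − 5q.
Supply slope = (180 − 130)/(15 − 5) = 5, so p = 105 + 5q.
Competitive equilibrium: 219.4 − 5q = 105 + 5q → q* = 11.44, p* = 162.2.
The subsidy lowers effective supply by 57.2: p = 47.8 + 5q.
New quantity: 219.4 − 5q = 47.8 + 5q → q' = 17.16.
Overproduction Δq = 17.16 − 11.44 = 5.72; wedge = subsidy = 57.2.
DWL = ½ × 5.72 × 57.2 = 163.592.

163.592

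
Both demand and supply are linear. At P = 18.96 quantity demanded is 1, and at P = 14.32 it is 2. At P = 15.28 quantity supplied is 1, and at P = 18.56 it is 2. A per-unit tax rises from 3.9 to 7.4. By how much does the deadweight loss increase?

Demand slope = (14.32 − 18.96)/(2 − 1) = −4.64, so P = 23.6 − 4.64Q.
Supply slope = (18.56 − 15.28)/(2 − 1) = 3.28, so P = 12 + 3.28Q.
Competitive equilibrium: 23.6 − 4.64Q = 12 + 3.28Q → Q* = 1.4646, P* = 16.804.
For a per-unit tax t: ΔQ = t/7.92, so DWL = ½·t·(t/7.92) = t²/15.84.
At t = 3.9: DWL = 0.96. At t = 7.4: DWL = 3.457.
Increase = 3.457 − 0.96 = 2.50.

2.50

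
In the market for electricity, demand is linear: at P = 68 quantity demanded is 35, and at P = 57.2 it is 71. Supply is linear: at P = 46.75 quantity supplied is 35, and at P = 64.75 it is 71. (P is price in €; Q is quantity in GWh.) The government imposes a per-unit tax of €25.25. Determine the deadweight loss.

Demand slope = (57.2 − 68)/(71 − 35) = −0.3, so P = 78.5 − 0.3Q.
Supply slope = (64.75 − 46.75)/(71 − 35) = 0.5, so P = 29.25 + 0.5Q.
Competitive equilibrium: 78.5 − 0.3Q = 29.25 + 0.5Q → Q* = 61.5625, P* = 60.0313.
With the tax, the buyer price exceeds the seller price by 25.25: (78.5 − 0.3Q) − (29.25 + 0.5Q) = 25.25 → Q' = 30.
ΔQ = 61.5625 − 30 = 31.5625; the wedge equals the tax, 25.25.
The triangle = ½ × 31.5625 × 25.25 = €398.48.

€398.48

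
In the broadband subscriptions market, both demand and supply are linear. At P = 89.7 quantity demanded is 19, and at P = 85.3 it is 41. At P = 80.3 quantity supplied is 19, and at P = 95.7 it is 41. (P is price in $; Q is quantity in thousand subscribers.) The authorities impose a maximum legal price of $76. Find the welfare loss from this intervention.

Demand slope = (85.3 − 89.7)/(41 − 19) = −0.2, so P = 93.5 − 0.2Q.
Supply slope = (95.7 − 80.3)/(41 − 19) = 0.7, so P = 67 + 0.7Q.
Competitive equilibrium: 93.5 − 0.2Q = 67 + 0.7Q → Q* = 29.4444, P* = 87.6111.
At the ceiling P = 76, quantity supplied = (76 − 67)/0.7 = 12.8571.
Willingness to pay at Q' = 12.8571: 93.5 − 0.2·12.8571 = 90.9286.
ΔQ = 29.4444 − 12.8571 = 16.5873; wedge = 90.9286 − 76 = 14.9286.
The triangle = ½ × 16.5873 × 14.9286 = $123.81 thousand.

$123.81 thousand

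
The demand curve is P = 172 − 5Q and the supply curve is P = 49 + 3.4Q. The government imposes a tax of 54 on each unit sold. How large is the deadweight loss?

173.57

Competitive equilibrium: 172 − 5Q = 49 + 3.4Q → Q* = 14.6429, P* = 98.7857.
With the tax, the buyer price exceeds the seller price by 54: (172 − 5Q) − (49 + 3.4Q) = 54 → Q' = 8.2143.
ΔQ = 14.6429 − 8.2143 = 6.4286; the wedge equals the tax, 54.
The triangle = ½ × 6.4286 × 54 = 173.57.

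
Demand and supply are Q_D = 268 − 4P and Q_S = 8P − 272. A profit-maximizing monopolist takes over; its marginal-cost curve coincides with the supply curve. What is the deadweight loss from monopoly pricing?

In inverse form: demand P = 67 − 0.25Q, supply P = 34 + 0.125Q.
Competitive equilibrium: 67 − 0.25Q = 34 + 0.125Q → Q* = 88, P* = 45.
Marginal revenue: MR = 67 − 0.5Q. Set MR = MC: 67 − 0.5Q = 34 + 0.125Q → Q_m = 52.8.
Price P_m = 67 − 0.25·52.8 = 53.8; MC(Q_m) = 34 + 0.125·52.8 = 40.6.
Competitive Q* = 88, so ΔQ = 35.2; wedge = 53.8 − 40.6 = 13.2.
The triangle = ½ × 35.2 × 13.2 = 232.32.

232.32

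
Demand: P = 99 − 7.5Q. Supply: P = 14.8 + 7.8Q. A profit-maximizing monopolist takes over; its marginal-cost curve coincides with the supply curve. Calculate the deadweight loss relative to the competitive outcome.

Competitive equilibrium: 99 − 7.5Q = 14.8 + 7.8Q → Q* = 5.5033, P* = 57.7255.
Marginal revenue: MR = 99 − 15Q. Set MR = MC: 99 − 15Q = 14.8 + 7.8Q → Q_m = 3.693.
Price P_m = 99 − 7.5·3.693 = 71.3025; MC(Q_m) = 14.8 + 7.8·3.693 = 43.6054.
Competitive Q* = 5.5033, so ΔQ = 1.8103; wedge = 71.3025 − 43.6054 = 27.6971.
DWL = ½ × 1.8103 × 27.6971 = 25.07.

25.07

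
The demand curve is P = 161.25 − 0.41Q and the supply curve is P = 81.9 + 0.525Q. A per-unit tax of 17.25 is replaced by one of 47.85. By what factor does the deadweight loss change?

Competitive equilibrium: 161.25 − 0.41Q = 81.9 + 0.525Q → Q* = 84.8663, P* = 126.4548.
For a per-unit tax t: ΔQ = t/0.935, so DWL = ½·t·(t/0.935) = t²/1.87.
At t = 17.25: DWL = 159.124. At t = 47.85: DWL = 1224.397.
Ratio = (47.85/17.25)² = 7.695.

7.695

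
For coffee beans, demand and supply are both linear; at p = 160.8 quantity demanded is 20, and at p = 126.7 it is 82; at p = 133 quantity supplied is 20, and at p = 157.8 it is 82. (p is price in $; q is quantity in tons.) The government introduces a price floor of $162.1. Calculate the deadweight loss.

$475.12

Demand slope = (126.7 − 160.8)/(82 − 20) = −0.55, so p = 171.8 − 0.55q.
Supply slope = (157.8 − 133)/(82 − 20) = 0.4, so p = 125 + 0.4q.
Competitive equilibrium: 171.8 − 0.55q = 125 + 0.4q → q* = 49.2632, p* = 144.7053.
At the floor p = 162.1, quantity demanded = (171.8 − 162.1)/0.55 = 17.6364.
Sellers' marginal cost at q' = 17.6364: 125 + 0.4·17.6364 = 132.0546.
Δq = 49.2632 − 17.6364 = 31.6268; wedge = 162.1 − 132.0546 = 30.0454.
Welfare loss = ½ × 31.6268 × 30.0454 = $475.12.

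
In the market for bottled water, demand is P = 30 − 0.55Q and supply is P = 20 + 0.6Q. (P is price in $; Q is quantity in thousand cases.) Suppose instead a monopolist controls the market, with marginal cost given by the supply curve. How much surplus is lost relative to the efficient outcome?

Competitive equilibrium: 30 − 0.55Q = 20 + 0.6Q → Q* = 8.6957, P* = 25.2174.
Marginal revenue: MR = 30 − 1.1Q. Set MR = MC: 30 − 1.1Q = 20 + 0.6Q → Q_m = 5.8824.
Price P_m = 30 − 0.55·5.8824 = 26.7647; MC(Q_m) = 20 + 0.6·5.8824 = 23.5294.
Competitive Q* = 8.6957, so ΔQ = 2.8133; wedge = 26.7647 − 23.5294 = 3.2353.
The triangle = ½ × 2.8133 × 3.2353 = $4.55 thousand.

$4.55 thousand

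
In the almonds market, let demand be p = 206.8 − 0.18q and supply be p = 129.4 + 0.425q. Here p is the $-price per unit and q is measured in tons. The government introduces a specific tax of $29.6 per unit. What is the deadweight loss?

$724.10

Competitive equilibrium: 206.8 − 0.18q = 129.4 + 0.425q → q* = 127.9339, p* = 183.7719.
With the tax, the buyer price exceeds the seller price by 29.6: (206.8 − 0.18q) − (129.4 + 0.425q) = 29.6 → q' = 79.0083.
Δq = 127.9339 − 79.0083 = 48.9256; the wedge equals the tax, 29.6.
DWL = ½ × 48.9256 × 29.6 = $724.10.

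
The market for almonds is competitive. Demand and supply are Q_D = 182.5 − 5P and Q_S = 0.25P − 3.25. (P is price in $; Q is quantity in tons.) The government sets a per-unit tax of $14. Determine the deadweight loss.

In inverse form: demand P = 36.5 − 0.2Q, supply P = 13 + 4Q.
Competitive equilibrium: 36.5 − 0.2Q = 13 + 4Q → Q* = 5.5952, P* = 35.381.
With the tax, the buyer price exceeds the seller price by 14: (36.5 − 0.2Q) − (13 + 4Q) = 14 → Q' = 2.2619.
ΔQ = 5.5952 − 2.2619 = 3.3333; the wedge equals the tax, 14.
DWL = ½ × 3.3333 × 14 = $23.33.

$23.33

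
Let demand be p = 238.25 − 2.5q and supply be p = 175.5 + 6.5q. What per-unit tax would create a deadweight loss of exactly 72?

36

Competitive equilibrium: 238.25 − 2.5q = 175.5 + 6.5q → q* = 6.9722, p* = 220.8194.
A tax t gives Δq = t/9 and wedge t, so DWL = t²/18.
t²/18 = 72 → t² = 1296 → t = 36.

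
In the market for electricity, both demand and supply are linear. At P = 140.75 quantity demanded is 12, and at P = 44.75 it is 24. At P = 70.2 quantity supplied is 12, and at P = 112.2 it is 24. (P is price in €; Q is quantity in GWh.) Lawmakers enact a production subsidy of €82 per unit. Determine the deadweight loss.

Demand slope = (44.75 − 140.75)/(24 − 12) = −8, so P = 236.75 − 8Q.
Supply slope = (112.2 − 70.2)/(24 − 12) = 3.5, so P = 28.2 + 3.5Q.
Competitive equilibrium: 236.75 − 8Q = 28.2 + 3.5Q → Q* = 18.1348, P* = 91.6717.
The subsidy lowers effective supply by 82: P = 3.5Q − 53.8.
New quantity: 236.75 − 8Q = 3.5Q − 53.8 → Q' = 25.2652.
Overproduction ΔQ = 25.2652 − 18.1348 = 7.1304; wedge = subsidy = 82.
DWL = ½ × 7.1304 × 82 = €292.35.

€292.35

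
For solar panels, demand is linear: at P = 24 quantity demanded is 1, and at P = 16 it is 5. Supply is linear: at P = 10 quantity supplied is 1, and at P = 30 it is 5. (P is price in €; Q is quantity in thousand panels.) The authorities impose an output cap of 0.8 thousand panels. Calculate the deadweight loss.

Demand slope = (16 − 24)/(5 − 1) = −2, so P = 26 − 2Q.
Supply slope = (30 − 10)/(5 − 1) = 5, so P = 5 + 5Q.
Competitive equilibrium: 26 − 2Q = 5 + 5Q → Q* = 3, P* = 20.
At Q = 0.8: demand price = 26 − 2·0.8 = 24.4; supply price = 5 + 5·0.8 = 9.
ΔQ = 3 − 0.8 = 2.2; wedge = 24.4 − 9 = 15.4.
Welfare loss = ½ × 2.2 × 15.4 = €16.94 thousand.

€16.94 thousand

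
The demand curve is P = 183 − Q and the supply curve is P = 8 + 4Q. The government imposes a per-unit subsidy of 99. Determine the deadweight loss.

Competitive equilibrium: 183 − Q = 8 + 4Q → Q* = 35, P* = 148.
The subsidy lowers effective supply by 99: P = 4Q − 91.
New quantity: 183 − Q = 4Q − 91 → Q' = 54.8.
Overproduction ΔQ = 54.8 − 35 = 19.8; wedge = subsidy = 99.
DWL = ½ × 19.8 × 99 = 980.10.

980.10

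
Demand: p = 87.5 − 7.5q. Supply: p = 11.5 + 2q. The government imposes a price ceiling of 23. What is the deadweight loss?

Competitive equilibrium: 87.5 − 7.5q = 11.5 + 2q → q* = 8, p* = 27.5.
At the ceiling p = 23, quantity supplied = (23 − 11.5)/2 = 5.75.
Willingness to pay at q' = 5.75: 87.5 − 7.5·5.75 = 44.375.
Δq = 8 − 5.75 = 2.25; wedge = 44.375 − 23 = 21.375.
Welfare loss = ½ × 2.25 × 21.375 = 24.05.

24.05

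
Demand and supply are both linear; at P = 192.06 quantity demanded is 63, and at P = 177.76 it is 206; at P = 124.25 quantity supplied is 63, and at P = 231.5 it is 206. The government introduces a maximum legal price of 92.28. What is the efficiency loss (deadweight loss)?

Demand slope = (177.76 − 192.06)/(206 − 63) = −0.1, so P = 198.36 − 0.1Q.
Supply slope = (231.5 − 124.25)/(206 − 63) = 0.75, so P = 77 + 0.75Q.
Competitive equilibrium: 198.36 − 0.1Q = 77 + 0.75Q → Q* = 142.77647, P* = 184.08235.
At the ceiling P = 92.28, quantity supplied = (92.28 − 77)/0.75 = 20.37333.
Willingness to pay at Q' = 20.37333: 198.36 − 0.1·20.37333 = 196.32267.
ΔQ = 142.77647 − 20.37333 = 122.40314; wedge = 196.32267 − 92.28 = 104.04267.
Welfare loss = ½ × 122.40314 × 104.04267 = 6367.57.

6367.57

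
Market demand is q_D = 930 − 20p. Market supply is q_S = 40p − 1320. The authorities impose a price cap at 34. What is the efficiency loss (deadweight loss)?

735

In inverse form: demand p = 46.5 − 0.05q, supply p = 33 + 0.025q.
Competitive equilibrium: 46.5 − 0.05q = 33 + 0.025q → q* = 180, p* = 37.5.
At the ceiling p = 34, quantity supplied = (34 − 33)/0.025 = 40.
Willingness to pay at q' = 40: 46.5 − 0.05·40 = 44.5.
Δq = 180 − 40 = 140; wedge = 44.5 − 34 = 10.5.
The triangle = ½ × 140 × 10.5 = 735.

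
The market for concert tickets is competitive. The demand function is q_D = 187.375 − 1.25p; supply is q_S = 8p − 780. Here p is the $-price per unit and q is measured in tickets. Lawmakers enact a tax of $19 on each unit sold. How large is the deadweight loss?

In inverse form: demand p = 149.9 − 0.8q, supply p = 97.5 + 0.125q.
Competitive equilibrium: 149.9 − 0.8q = 97.5 + 0.125q → q* = 56.64865, p* = 104.58108.
With the tax, the buyer price exceeds the seller price by 19: (149.9 − 0.8q) − (97.5 + 0.125q) = 19 → q' = 36.10811.
Δq = 56.64865 − 36.10811 = 20.54054; the wedge equals the tax, 19.
Deadweight loss = ½ × 20.54054 × 19 = $195.14.

$195.14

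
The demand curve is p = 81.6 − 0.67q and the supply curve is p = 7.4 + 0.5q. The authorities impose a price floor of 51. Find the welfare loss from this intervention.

184.25

Competitive equilibrium: 81.6 − 0.67q = 7.4 + 0.5q → q* = 63.4188, p* = 39.1094.
At the floor p = 51, quantity demanded = (81.6 − 51)/0.67 = 45.6716.
Sellers' marginal cost at q' = 45.6716: 7.4 + 0.5·45.6716 = 30.2358.
Δq = 63.4188 − 45.6716 = 17.7472; wedge = 51 − 30.2358 = 20.7642.
The triangle = ½ × 17.7472 × 20.7642 = 184.25.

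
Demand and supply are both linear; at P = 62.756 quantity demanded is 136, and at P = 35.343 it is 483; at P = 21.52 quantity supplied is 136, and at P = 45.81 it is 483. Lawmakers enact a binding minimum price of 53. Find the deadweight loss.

Demand slope = (35.343 − 62.756)/(483 − 136) = −0.079, so P = 73.5 − 0.079Q.
Supply slope = (45.81 − 21.52)/(483 − 136) = 0.07, so P = 12 + 0.07Q.
Competitive equilibrium: 73.5 − 0.079Q = 12 + 0.07Q → Q* = 412.75168, P* = 40.89262.
At the floor P = 53, quantity demanded = (73.5 − 53)/0.079 = 259.49367.
Sellers' marginal cost at Q' = 259.49367: 12 + 0.07·259.49367 = 30.16456.
ΔQ = 412.75168 − 259.49367 = 153.25801; wedge = 53 − 30.16456 = 22.83544.
DWL = ½ × 153.25801 × 22.83544 = 1749.86.

1749.86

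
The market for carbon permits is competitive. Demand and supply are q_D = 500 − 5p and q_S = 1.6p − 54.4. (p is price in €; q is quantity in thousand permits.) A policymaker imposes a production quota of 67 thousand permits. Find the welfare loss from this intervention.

€69.71 thousand

In inverse form: demand p = 100 − 0.2q, supply p = 34 + 0.625q.
Competitive equilibrium: 100 − 0.2q = 34 + 0.625q → q* = 80, p* = 84.
At q = 67: demand price = 100 − 0.2·67 = 86.6; supply price = 34 + 0.625·67 = 75.875.
Δq = 80 − 67 = 13; wedge = 86.6 − 75.875 = 10.725.
The triangle = ½ × 13 × 10.725 = €69.71 thousand.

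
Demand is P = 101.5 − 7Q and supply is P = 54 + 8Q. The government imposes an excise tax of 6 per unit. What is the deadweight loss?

Competitive equilibrium: 101.5 − 7Q = 54 + 8Q → Q* = 3.1667, P* = 79.3333.
With the tax, the buyer price exceeds the seller price by 6: (101.5 − 7Q) − (54 + 8Q) = 6 → Q' = 2.7667.
ΔQ = 3.1667 − 2.7667 = 0.4; the wedge equals the tax, 6.
Welfare loss = ½ × 0.4 × 6 = 1.20.

1.20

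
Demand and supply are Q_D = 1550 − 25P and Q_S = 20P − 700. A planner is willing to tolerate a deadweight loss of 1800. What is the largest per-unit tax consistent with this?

In inverse form: demand P = 62 − 0.04Q, supply P = 35 + 0.05Q.
Competitive equilibrium: 62 − 0.04Q = 35 + 0.05Q → Q* = 300, P* = 50.
A tax t gives ΔQ = t/0.09 and wedge t, so DWL = t²/0.18.
t²/0.18 = 1800 → t² = 324 → t = 18.

18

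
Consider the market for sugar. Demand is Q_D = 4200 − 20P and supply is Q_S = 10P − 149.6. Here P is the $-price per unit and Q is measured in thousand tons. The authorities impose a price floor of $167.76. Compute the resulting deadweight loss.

In inverse form: demand P = 210 − 0.05Q, supply P = 14.96 + 0.1Q.
Competitive equilibrium: 210 − 0.05Q = 14.96 + 0.1Q → Q* = 1300.2667, P* = 144.9867.
At the floor P = 167.76, quantity demanded = (210 − 167.76)/0.05 = 844.8.
Sellers' marginal cost at Q' = 844.8: 14.96 + 0.1·844.8 = 99.44.
ΔQ = 1300.2667 − 844.8 = 455.4667; wedge = 167.76 − 99.44 = 68.32.
DWL = ½ × 455.4667 × 68.32 = $15558.74 thousand.

$15558.74 thousand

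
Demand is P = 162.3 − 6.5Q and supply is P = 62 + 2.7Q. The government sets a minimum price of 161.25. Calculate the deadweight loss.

530.66

Competitive equilibrium: 162.3 − 6.5Q = 62 + 2.7Q → Q* = 10.90217, P* = 91.43587.
At the floor P = 161.25, quantity demanded = (162.3 − 161.25)/6.5 = 0.16154.
Sellers' marginal cost at Q' = 0.16154: 62 + 2.7·0.16154 = 62.43616.
ΔQ = 10.90217 − 0.16154 = 10.74063; wedge = 161.25 − 62.43616 = 98.81384.
DWL = ½ × 10.74063 × 98.81384 = 530.66.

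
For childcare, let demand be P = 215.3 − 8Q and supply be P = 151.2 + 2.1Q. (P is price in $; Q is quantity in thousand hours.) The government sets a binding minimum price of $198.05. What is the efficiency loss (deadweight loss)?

Competitive equilibrium: 215.3 − 8Q = 151.2 + 2.1Q → Q* = 6.3465, P* = 164.5277.
At the floor P = 198.05, quantity demanded = (215.3 − 198.05)/8 = 2.1563.
Sellers' marginal cost at Q' = 2.1563: 151.2 + 2.1·2.1563 = 155.7282.
ΔQ = 6.3465 − 2.1563 = 4.1902; wedge = 198.05 − 155.7282 = 42.3218.
Welfare loss = ½ × 4.1902 × 42.3218 = $88.67 thousand.

$88.67 thousand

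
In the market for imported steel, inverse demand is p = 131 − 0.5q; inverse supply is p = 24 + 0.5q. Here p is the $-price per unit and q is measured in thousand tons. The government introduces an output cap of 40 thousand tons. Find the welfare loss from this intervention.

$2244.50 thousand

Competitive equilibrium: 131 − 0.5q = 24 + 0.5q → q* = 107, p* = 77.5.
At q = 40: demand price = 131 − 0.5·40 = 111; supply price = 24 + 0.5·40 = 44.
Δq = 107 − 40 = 67; wedge = 111 − 44 = 67.
The triangle = ½ × 67 × 67 = $2244.50 thousand.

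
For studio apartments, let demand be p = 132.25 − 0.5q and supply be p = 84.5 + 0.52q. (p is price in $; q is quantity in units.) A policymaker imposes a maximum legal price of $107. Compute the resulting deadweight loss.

Competitive equilibrium: 132.25 − 0.5q = 84.5 + 0.52q → q* = 46.8137, p* = 108.8431.
At the ceiling p = 107, quantity supplied = (107 − 84.5)/0.52 = 43.2692.
Willingness to pay at q' = 43.2692: 132.25 − 0.5·43.2692 = 110.6154.
Δq = 46.8137 − 43.2692 = 3.5445; wedge = 110.6154 − 107 = 3.6154.
DWL = ½ × 3.5445 × 3.6154 = $6.41.

$6.41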